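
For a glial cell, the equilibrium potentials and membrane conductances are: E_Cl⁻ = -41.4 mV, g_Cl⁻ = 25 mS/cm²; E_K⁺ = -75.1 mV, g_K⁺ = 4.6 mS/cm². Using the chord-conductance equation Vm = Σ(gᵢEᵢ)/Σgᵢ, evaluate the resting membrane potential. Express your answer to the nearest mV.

Σ gᵢEᵢ = 25·(-41.4) + 4.6·(-75.1) = -1380.46
Σ gᵢ = 25 + 4.6 = 29.6
Vm = -1380.46 / 29.6 = -46.64 mV

-47 mV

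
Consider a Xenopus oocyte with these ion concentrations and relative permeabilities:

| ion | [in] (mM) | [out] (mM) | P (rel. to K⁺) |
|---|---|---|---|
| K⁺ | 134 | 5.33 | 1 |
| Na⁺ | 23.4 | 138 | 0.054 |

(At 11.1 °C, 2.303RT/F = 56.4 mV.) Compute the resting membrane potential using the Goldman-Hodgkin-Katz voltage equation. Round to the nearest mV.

-58 mV

Vm = 56.4 · log₁₀[(Σ P·[cation]ₒ + Σ P·[anion]ᵢ) / (Σ P·[cation]ᵢ + Σ P·[anion]ₒ)]
Numerator = 1×5.33 + 0.054×138 = 12.78
Denominator = 1×134 + 0.054×23.4 = 135.3
Vm = 56.4 · log₁₀(0.094497) = 56.4 × (-1.0246) = -57.79 mV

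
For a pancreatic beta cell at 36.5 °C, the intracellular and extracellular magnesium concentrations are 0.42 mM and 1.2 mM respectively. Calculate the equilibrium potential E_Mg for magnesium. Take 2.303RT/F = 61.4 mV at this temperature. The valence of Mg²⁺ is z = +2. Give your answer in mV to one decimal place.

E = (61.4/z) · log₁₀([Mg²⁺]_out/[Mg²⁺]_in) with z = +2.
= (61.4/2) · log₁₀(1.2/0.42) = 30.70 · log₁₀(2.857)
= 30.70 · (0.4559) = 14.00 mV

14.0 mV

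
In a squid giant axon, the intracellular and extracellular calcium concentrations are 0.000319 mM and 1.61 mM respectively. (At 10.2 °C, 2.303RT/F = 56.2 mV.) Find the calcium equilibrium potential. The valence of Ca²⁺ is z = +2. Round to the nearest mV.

104 mV

E = (56.2/z) · log₁₀([Ca²⁺]_out/[Ca²⁺]_in) with z = +2.
= (56.2/2) · log₁₀(1.61/0.000319) = 28.10 · log₁₀(5047)
= 28.10 · (3.7030) = 104.06 mV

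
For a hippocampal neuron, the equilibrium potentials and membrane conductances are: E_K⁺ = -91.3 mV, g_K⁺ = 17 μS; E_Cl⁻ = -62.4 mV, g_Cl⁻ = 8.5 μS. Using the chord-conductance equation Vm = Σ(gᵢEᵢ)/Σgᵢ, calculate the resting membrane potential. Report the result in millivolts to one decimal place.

Σ gᵢEᵢ = 17·(-91.3) + 8.5·(-62.4) = -2082.50
Σ gᵢ = 17 + 8.5 = 25.5
Vm = -2082.50 / 25.5 = -81.67 mV

-81.7 mV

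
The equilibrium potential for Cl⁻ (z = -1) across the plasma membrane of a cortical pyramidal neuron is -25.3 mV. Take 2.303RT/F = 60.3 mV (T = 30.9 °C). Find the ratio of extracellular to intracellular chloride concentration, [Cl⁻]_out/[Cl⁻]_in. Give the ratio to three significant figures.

log₁₀([out]/[in]) = E·z/(60.3) = -25.3 × -1 / 60.3 = 0.4196
[out]/[in] = 10^(0.4196) = 2.628

2.63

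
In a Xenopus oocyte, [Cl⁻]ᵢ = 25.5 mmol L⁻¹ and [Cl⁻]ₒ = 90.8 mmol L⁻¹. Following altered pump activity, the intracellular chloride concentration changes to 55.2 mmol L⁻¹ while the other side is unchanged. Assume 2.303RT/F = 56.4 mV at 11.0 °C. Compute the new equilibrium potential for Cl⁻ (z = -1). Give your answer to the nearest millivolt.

After the shift: [Cl⁻]_out = 90.8, [Cl⁻]_in = 55.2 mmol L⁻¹.
E_new = (56.4/-1)·log₁₀(90.8/55.2) = -56.40 · (0.2161) = -12.19 mV

-12 mV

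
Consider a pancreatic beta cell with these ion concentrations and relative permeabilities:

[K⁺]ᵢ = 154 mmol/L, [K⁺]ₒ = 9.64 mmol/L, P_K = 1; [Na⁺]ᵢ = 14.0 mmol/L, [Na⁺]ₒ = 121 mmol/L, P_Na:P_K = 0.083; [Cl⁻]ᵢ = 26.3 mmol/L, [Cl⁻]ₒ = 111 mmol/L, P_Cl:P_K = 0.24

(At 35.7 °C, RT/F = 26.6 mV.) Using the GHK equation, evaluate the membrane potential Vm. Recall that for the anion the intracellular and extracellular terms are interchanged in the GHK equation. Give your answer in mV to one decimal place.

-51.7 mV

Vm = 26.6 · ln[(Σ P·[cation]ₒ + Σ P·[anion]ᵢ) / (Σ P·[cation]ᵢ + Σ P·[anion]ₒ)]
Numerator = 1×9.64 + 0.083×121 + 0.24×26.3 = 26
Denominator = 1×154 + 0.083×14.0 + 0.24×111 = 181.8
Vm = 26.6 · ln(0.14299) = 26.6 × (-1.9450) = -51.74 mV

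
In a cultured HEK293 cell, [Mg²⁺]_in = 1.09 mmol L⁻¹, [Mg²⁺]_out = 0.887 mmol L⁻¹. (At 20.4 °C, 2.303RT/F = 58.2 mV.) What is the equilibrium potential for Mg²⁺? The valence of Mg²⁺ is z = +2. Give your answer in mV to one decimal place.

-2.6 mV

E = (58.2/z) · log₁₀([Mg²⁺]_out/[Mg²⁺]_in) with z = +2.
= (58.2/2) · log₁₀(0.887/1.09) = 29.10 · log₁₀(0.8138)
= 29.10 · (-0.0895) = -2.60 mV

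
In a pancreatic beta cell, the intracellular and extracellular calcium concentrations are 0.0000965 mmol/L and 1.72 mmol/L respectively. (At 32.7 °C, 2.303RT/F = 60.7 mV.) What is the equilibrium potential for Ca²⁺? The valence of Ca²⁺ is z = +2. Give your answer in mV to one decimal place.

E = (60.7/z) · log₁₀([Ca²⁺]_out/[Ca²⁺]_in) with z = +2.
= (60.7/2) · log₁₀(1.72/0.0000965) = 30.35 · log₁₀(1.782e+04)
= 30.35 · (4.2510) = 129.02 mV

129.0 mV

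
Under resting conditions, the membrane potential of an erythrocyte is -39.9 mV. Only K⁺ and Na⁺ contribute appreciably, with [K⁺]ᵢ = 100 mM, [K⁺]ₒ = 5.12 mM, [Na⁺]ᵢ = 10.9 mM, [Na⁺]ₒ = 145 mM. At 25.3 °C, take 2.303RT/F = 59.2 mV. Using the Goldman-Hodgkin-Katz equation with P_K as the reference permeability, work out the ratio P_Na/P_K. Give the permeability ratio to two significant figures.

Let α = P_Na/P_K. GHK: Vm = 59.2·log₁₀[(Kₒ + α·Naₒ)/(Kᵢ + α·Naᵢ)].
10^(Vm/59.2) = 10^(-39.9/59.2) = 0.21184
So 0.21184·(Kᵢ + α·Naᵢ) = Kₒ + α·Naₒ → α = (0.21184·100.0 − 5.12) / (145.0 − 0.21184·10.9)
α = (21.18 − 5.12) / (145.0 − 2.309) = 16.06/142.7 = 0.1126

0.11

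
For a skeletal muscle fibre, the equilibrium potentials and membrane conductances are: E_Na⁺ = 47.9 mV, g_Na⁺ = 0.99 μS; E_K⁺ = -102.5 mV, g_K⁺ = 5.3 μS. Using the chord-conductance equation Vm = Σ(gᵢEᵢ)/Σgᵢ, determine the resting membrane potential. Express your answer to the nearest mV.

Σ gᵢEᵢ = 0.99·(47.9) + 5.3·(-102.5) = -495.83
Σ gᵢ = 0.99 + 5.3 = 6.29
Vm = -495.83 / 6.29 = -78.83 mV

-79 mV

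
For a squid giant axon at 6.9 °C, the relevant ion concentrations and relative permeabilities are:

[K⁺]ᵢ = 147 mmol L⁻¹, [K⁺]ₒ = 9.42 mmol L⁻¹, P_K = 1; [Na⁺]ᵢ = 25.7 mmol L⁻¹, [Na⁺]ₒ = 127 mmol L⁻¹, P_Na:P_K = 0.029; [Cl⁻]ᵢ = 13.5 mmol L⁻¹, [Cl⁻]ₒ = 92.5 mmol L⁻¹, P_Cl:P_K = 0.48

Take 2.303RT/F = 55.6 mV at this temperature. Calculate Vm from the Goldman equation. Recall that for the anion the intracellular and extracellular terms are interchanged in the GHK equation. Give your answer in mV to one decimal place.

-55.1 mV

Vm = 55.6 · log₁₀[(Σ P·[cation]ₒ + Σ P·[anion]ᵢ) / (Σ P·[cation]ᵢ + Σ P·[anion]ₒ)]
Numerator = 1×9.42 + 0.029×127 + 0.48×13.5 = 19.58
Denominator = 1×147 + 0.029×25.7 + 0.48×92.5 = 192.1
Vm = 55.6 · log₁₀(0.10192) = 55.6 × (-0.9918) = -55.14 mV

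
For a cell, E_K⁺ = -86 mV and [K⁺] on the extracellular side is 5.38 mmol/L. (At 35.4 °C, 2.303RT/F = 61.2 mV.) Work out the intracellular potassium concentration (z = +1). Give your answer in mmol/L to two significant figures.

Nernst: E = (61.2/1) · log₁₀([out]/[in]), so log₁₀([out]/[in]) = -86.0 × 1 / 61.2 = -1.4052.
[out]/[in] = 10^(-1.4052) = 0.03933.
[in] = 5.38 / 0.03933 = 136.8 mmol/L.

140 mmol/L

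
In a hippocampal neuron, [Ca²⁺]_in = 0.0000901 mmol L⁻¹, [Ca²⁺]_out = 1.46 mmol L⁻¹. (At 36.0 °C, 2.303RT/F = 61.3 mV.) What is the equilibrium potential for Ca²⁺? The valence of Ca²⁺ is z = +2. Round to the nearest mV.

E = (61.3/z) · log₁₀([Ca²⁺]_out/[Ca²⁺]_in) with z = +2.
= (61.3/2) · log₁₀(1.46/0.0000901) = 30.65 · log₁₀(1.62e+04)
= 30.65 · (4.2096) = 129.03 mV

129 mV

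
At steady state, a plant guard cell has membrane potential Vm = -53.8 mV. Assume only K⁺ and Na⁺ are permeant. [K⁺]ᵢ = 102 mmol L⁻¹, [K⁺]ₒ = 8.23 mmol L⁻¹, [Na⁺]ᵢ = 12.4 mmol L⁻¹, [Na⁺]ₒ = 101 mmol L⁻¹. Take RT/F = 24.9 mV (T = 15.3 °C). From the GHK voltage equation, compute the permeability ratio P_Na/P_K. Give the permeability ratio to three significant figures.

0.0354

Let α = P_Na/P_K. GHK: Vm = 24.9·ln[(Kₒ + α·Naₒ)/(Kᵢ + α·Naᵢ)].
e^(Vm/24.9) = e^(-53.8/24.9) = 0.11525
So 0.11525·(Kᵢ + α·Naᵢ) = Kₒ + α·Naₒ → α = (0.11525·102.0 − 8.23) / (101.0 − 0.11525·12.4)
α = (11.76 − 8.23) / (101.0 − 1.429) = 3.526/99.57 = 0.03541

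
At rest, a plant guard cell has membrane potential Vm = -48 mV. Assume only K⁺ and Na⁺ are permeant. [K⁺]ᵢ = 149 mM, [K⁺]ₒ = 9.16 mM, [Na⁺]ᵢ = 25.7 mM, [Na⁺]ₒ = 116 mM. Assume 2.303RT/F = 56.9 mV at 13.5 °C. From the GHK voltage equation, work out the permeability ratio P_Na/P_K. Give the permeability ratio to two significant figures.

Let α = P_Na/P_K. GHK: Vm = 56.9·log₁₀[(Kₒ + α·Naₒ)/(Kᵢ + α·Naᵢ)].
10^(Vm/56.9) = 10^(-48.0/56.9) = 0.14336
So 0.14336·(Kᵢ + α·Naᵢ) = Kₒ + α·Naₒ → α = (0.14336·149.0 − 9.16) / (116.0 − 0.14336·25.7)
α = (21.36 − 9.16) / (116.0 − 3.684) = 12.2/112.3 = 0.1086

0.11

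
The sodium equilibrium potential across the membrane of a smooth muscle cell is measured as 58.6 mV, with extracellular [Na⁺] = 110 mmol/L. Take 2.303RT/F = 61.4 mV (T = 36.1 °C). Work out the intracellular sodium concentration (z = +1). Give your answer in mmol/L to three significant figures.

12.2 mmol/L

Nernst: E = (61.4/1) · log₁₀([out]/[in]), so log₁₀([out]/[in]) = 58.6 × 1 / 61.4 = 0.9544.
[out]/[in] = 10^(0.9544) = 9.003.
[in] = 110 / 9.003 = 12.22 mmol/L.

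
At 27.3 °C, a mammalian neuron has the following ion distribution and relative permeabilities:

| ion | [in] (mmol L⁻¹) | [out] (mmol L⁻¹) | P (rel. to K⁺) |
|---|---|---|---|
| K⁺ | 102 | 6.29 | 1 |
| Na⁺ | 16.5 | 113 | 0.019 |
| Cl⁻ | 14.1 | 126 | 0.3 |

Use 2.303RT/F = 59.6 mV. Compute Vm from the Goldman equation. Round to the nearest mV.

-62 mV

Vm = 59.6 · log₁₀[(Σ P·[cation]ₒ + Σ P·[anion]ᵢ) / (Σ P·[cation]ᵢ + Σ P·[anion]ₒ)]
Numerator = 1×6.29 + 0.019×113 + 0.3×14.1 = 12.67
Denominator = 1×102 + 0.019×16.5 + 0.3×126 = 140.1
Vm = 59.6 · log₁₀(0.090405) = 59.6 × (-1.0438) = -62.21 mV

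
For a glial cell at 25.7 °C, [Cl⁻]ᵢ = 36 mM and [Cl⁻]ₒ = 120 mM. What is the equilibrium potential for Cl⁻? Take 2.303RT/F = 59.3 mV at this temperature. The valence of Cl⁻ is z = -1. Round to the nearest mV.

E = (59.3/z) · log₁₀([Cl⁻]_out/[Cl⁻]_in) with z = -1.
For an anion, dividing by z = -1 reverses the sign.
= (59.3/-1) · log₁₀(120/36) = -59.30 · log₁₀(3.333)
= -59.30 · (0.5229) = -31.01 mV

-31 mV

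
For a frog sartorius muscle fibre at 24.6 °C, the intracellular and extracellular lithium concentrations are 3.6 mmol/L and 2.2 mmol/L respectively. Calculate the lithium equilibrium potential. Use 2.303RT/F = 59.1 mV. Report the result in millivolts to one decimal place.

E = (59.1/z) · log₁₀([Li⁺]_out/[Li⁺]_in) with z = +1.
= (59.1/1) · log₁₀(2.2/3.6) = 59.10 · log₁₀(0.6111)
= 59.10 · (-0.2139) = -12.64 mV

-12.6 mV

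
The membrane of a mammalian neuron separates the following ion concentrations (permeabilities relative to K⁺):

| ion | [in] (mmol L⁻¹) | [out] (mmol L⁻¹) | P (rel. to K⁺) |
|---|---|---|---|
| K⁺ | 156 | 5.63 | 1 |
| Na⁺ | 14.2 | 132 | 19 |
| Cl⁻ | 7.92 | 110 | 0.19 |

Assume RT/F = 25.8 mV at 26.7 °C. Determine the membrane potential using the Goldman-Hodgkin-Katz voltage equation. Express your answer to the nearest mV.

45 mV

Vm = 25.8 · ln[(Σ P·[cation]ₒ + Σ P·[anion]ᵢ) / (Σ P·[cation]ᵢ + Σ P·[anion]ₒ)]
Numerator = 1×5.63 + 19×132 + 0.19×7.92 = 2515
Denominator = 1×156 + 19×14.2 + 0.19×110 = 446.7
Vm = 25.8 · ln(5.6305) = 25.8 × (1.7282) = 44.59 mV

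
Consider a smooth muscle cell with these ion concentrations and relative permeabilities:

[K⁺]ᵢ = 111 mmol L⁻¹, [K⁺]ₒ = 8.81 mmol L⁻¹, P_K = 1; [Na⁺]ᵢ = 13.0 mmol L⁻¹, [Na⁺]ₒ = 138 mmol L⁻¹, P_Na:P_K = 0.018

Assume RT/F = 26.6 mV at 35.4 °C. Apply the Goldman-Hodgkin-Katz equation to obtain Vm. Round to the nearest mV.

Vm = 26.6 · ln[(Σ P·[cation]ₒ + Σ P·[anion]ᵢ) / (Σ P·[cation]ᵢ + Σ P·[anion]ₒ)]
Numerator = 1×8.81 + 0.018×138 = 11.29
Denominator = 1×111 + 0.018×13.0 = 111.2
Vm = 26.6 · ln(0.10153) = 26.6 × (-2.2874) = -60.84 mV

-61 mV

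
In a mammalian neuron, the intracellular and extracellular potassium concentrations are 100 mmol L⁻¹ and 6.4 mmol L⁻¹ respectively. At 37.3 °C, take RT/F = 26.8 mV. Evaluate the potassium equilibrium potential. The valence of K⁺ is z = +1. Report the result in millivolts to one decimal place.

E = (26.8/z) · ln([K⁺]_out/[K⁺]_in) with z = +1.
= (26.8/1) · ln(6.4/100) = 26.80 · ln(0.064)
= 26.80 · (-2.7489) = -73.67 mV

-73.7 mV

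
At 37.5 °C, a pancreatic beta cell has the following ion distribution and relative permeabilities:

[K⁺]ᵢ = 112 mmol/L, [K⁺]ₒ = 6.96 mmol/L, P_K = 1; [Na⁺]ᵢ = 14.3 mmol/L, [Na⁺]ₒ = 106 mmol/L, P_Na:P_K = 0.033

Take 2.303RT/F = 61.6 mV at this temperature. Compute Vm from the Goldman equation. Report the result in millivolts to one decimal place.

Vm = 61.6 · log₁₀[(Σ P·[cation]ₒ + Σ P·[anion]ᵢ) / (Σ P·[cation]ᵢ + Σ P·[anion]ₒ)]
Numerator = 1×6.96 + 0.033×106 = 10.46
Denominator = 1×112 + 0.033×14.3 = 112.5
Vm = 61.6 · log₁₀(0.092983) = 61.6 × (-1.0316) = -63.55 mV

-63.5 mV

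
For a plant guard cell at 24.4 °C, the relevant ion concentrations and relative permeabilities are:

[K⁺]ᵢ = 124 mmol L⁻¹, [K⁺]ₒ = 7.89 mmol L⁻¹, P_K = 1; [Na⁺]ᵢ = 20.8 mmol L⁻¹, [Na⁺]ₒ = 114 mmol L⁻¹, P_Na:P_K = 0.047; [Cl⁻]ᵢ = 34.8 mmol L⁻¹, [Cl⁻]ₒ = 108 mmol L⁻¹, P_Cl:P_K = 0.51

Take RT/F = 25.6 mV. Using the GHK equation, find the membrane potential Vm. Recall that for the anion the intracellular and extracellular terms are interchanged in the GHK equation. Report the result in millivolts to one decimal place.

-45.0 mV

Vm = 25.6 · ln[(Σ P·[cation]ₒ + Σ P·[anion]ᵢ) / (Σ P·[cation]ᵢ + Σ P·[anion]ₒ)]
Numerator = 1×7.89 + 0.047×114 + 0.51×34.8 = 31
Denominator = 1×124 + 0.047×20.8 + 0.51×108 = 180.1
Vm = 25.6 · ln(0.17214) = 25.6 × (-1.7594) = -45.04 mV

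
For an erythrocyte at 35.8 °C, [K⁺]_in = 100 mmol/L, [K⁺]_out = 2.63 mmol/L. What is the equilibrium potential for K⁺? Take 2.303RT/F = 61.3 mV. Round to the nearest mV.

-97 mV

E = (61.3/z) · log₁₀([K⁺]_out/[K⁺]_in) with z = +1.
= (61.3/1) · log₁₀(2.63/100) = 61.30 · log₁₀(0.0263)
= 61.30 · (-1.5800) = -96.86 mV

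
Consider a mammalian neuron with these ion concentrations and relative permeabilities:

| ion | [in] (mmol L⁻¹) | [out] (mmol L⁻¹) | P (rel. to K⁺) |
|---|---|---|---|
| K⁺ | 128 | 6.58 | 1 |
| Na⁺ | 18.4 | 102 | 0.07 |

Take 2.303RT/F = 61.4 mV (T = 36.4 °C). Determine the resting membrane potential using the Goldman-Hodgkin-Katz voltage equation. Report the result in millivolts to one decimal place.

-59.8 mV

Vm = 61.4 · log₁₀[(Σ P·[cation]ₒ + Σ P·[anion]ᵢ) / (Σ P·[cation]ᵢ + Σ P·[anion]ₒ)]
Numerator = 1×6.58 + 0.07×102 = 13.72
Denominator = 1×128 + 0.07×18.4 = 129.3
Vm = 61.4 · log₁₀(0.10612) = 61.4 × (-0.9742) = -59.82 mV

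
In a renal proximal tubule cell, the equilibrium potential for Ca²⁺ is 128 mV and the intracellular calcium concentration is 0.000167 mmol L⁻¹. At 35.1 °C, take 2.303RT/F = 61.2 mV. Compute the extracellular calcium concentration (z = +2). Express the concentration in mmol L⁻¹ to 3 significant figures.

2.55 mmol L⁻¹

Nernst: E = (61.2/2) · log₁₀([out]/[in]), so log₁₀([out]/[in]) = 128.0 × 2 / 61.2 = 4.1830.
[out]/[in] = 10^(4.1830) = 1.524e+04.
[out] = 1.524e+04 × 0.000167 = 2.545 mmol L⁻¹.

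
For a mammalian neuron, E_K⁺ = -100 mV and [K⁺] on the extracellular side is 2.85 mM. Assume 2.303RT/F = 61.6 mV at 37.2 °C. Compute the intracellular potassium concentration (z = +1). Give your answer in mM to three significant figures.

Nernst: E = (61.6/1) · log₁₀([out]/[in]), so log₁₀([out]/[in]) = -100.0 × 1 / 61.6 = -1.6234.
[out]/[in] = 10^(-1.6234) = 0.0238.
[in] = 2.85 / 0.0238 = 119.7 mM.

120 mM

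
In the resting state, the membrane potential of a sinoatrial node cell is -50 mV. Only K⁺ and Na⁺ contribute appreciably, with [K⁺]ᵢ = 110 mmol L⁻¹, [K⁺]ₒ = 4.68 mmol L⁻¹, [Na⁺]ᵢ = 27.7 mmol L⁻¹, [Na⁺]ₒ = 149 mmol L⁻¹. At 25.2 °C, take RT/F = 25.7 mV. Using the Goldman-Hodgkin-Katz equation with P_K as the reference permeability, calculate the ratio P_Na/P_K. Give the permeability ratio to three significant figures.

Let α = P_Na/P_K. GHK: Vm = 25.7·ln[(Kₒ + α·Naₒ)/(Kᵢ + α·Naᵢ)].
e^(Vm/25.7) = e^(-50.0/25.7) = 0.14291
So 0.14291·(Kᵢ + α·Naᵢ) = Kₒ + α·Naₒ → α = (0.14291·110.0 − 4.68) / (149.0 − 0.14291·27.7)
α = (15.72 − 4.68) / (149.0 − 3.959) = 11.04/145 = 0.07612

0.0761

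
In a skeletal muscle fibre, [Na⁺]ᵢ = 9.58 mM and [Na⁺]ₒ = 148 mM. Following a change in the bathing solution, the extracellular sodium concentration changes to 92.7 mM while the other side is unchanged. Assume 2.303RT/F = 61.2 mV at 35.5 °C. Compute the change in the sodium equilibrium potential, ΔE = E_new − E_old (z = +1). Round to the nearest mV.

E_old = (61.2/1)·log₁₀(148/9.58) = 72.76 mV
E_new = (61.2/1)·log₁₀(92.7/9.58) = 60.33 mV
ΔE = 60.33 − (72.76) = -12.43 mV

-12 mV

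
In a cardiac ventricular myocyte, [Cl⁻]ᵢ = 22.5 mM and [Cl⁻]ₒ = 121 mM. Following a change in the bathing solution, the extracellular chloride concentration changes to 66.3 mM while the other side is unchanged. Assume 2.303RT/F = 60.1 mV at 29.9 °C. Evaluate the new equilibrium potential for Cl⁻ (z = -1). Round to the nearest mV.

-28 mV

After the shift: [Cl⁻]_out = 66.3, [Cl⁻]_in = 22.5 mM.
E_new = (60.1/-1)·log₁₀(66.3/22.5) = -60.10 · (0.4693) = -28.21 mV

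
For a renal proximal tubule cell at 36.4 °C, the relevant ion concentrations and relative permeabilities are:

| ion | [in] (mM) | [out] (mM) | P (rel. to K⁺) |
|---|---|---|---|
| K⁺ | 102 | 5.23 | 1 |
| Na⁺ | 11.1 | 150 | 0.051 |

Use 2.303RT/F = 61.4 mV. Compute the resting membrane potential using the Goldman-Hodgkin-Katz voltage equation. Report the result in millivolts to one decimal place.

Vm = 61.4 · log₁₀[(Σ P·[cation]ₒ + Σ P·[anion]ᵢ) / (Σ P·[cation]ᵢ + Σ P·[anion]ₒ)]
Numerator = 1×5.23 + 0.051×150 = 12.88
Denominator = 1×102 + 0.051×11.1 = 102.6
Vm = 61.4 · log₁₀(0.12558) = 61.4 × (-0.9011) = -55.33 mV

-55.3 mV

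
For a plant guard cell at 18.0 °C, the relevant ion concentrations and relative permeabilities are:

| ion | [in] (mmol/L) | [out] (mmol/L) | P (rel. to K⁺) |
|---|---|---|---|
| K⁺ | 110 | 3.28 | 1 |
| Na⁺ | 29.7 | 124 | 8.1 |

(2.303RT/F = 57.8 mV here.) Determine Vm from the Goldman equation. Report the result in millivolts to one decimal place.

26.5 mV

Vm = 57.8 · log₁₀[(Σ P·[cation]ₒ + Σ P·[anion]ᵢ) / (Σ P·[cation]ᵢ + Σ P·[anion]ₒ)]
Numerator = 1×3.28 + 8.1×124 = 1008
Denominator = 1×110 + 8.1×29.7 = 350.6
Vm = 57.8 · log₁₀(2.8744) = 57.8 × (0.4585) = 26.50 mV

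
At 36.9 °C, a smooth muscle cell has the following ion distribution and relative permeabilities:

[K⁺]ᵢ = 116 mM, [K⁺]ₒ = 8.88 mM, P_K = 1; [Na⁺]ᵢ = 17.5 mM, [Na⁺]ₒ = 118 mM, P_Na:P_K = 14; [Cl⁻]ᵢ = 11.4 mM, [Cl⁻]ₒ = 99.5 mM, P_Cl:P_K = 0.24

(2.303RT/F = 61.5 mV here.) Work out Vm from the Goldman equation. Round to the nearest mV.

Vm = 61.5 · log₁₀[(Σ P·[cation]ₒ + Σ P·[anion]ᵢ) / (Σ P·[cation]ᵢ + Σ P·[anion]ₒ)]
Numerator = 1×8.88 + 14×118 + 0.24×11.4 = 1664
Denominator = 1×116 + 14×17.5 + 0.24×99.5 = 384.9
Vm = 61.5 · log₁₀(4.3224) = 61.5 × (0.6357) = 39.10 mV

39 mV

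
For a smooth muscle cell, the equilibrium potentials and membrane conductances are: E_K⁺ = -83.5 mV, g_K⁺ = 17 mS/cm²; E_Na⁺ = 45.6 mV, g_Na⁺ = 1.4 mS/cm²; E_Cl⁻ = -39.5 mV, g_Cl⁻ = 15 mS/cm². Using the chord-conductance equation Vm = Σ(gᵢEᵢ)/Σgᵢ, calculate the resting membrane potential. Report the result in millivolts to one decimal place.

Σ gᵢEᵢ = 17·(-83.5) + 1.4·(45.6) + 15·(-39.5) = -1948.16
Σ gᵢ = 17 + 1.4 + 15 = 33.4
Vm = -1948.16 / 33.4 = -58.33 mV

-58.3 mV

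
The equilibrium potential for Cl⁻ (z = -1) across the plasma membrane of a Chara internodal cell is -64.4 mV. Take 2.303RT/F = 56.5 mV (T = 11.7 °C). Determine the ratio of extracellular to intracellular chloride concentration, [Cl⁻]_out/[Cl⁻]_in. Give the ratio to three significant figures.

log₁₀([out]/[in]) = E·z/(56.5) = -64.4 × -1 / 56.5 = 1.1398
[out]/[in] = 10^(1.1398) = 13.8

13.8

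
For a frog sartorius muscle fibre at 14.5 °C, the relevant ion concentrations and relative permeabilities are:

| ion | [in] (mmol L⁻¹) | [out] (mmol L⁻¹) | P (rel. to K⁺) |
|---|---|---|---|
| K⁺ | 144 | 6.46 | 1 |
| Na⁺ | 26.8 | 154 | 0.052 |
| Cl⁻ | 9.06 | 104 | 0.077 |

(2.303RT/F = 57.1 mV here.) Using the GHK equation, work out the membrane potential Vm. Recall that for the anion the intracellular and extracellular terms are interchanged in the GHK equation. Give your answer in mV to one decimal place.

-57.4 mV

Vm = 57.1 · log₁₀[(Σ P·[cation]ₒ + Σ P·[anion]ᵢ) / (Σ P·[cation]ᵢ + Σ P·[anion]ₒ)]
Numerator = 1×6.46 + 0.052×154 + 0.077×9.06 = 15.17
Denominator = 1×144 + 0.052×26.8 + 0.077×104 = 153.4
Vm = 57.1 · log₁₀(0.098862) = 57.1 × (-1.0050) = -57.38 mV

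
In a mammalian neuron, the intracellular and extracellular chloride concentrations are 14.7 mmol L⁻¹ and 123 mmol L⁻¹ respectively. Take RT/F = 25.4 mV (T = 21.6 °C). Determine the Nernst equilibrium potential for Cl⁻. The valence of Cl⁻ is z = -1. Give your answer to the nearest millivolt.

E = (25.4/z) · ln([Cl⁻]_out/[Cl⁻]_in) with z = -1.
For an anion, dividing by z = -1 reverses the sign.
= (25.4/-1) · ln(123/14.7) = -25.40 · ln(8.367)
= -25.40 · (2.1243) = -53.96 mV

-54 mV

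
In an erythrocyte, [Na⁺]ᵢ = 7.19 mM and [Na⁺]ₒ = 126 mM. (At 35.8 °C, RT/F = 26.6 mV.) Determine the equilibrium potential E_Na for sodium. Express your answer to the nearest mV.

E = (26.6/z) · ln([Na⁺]_out/[Na⁺]_in) with z = +1.
= (26.6/1) · ln(126/7.19) = 26.60 · ln(17.52)
= 26.60 · (2.8636) = 76.17 mV

76 mV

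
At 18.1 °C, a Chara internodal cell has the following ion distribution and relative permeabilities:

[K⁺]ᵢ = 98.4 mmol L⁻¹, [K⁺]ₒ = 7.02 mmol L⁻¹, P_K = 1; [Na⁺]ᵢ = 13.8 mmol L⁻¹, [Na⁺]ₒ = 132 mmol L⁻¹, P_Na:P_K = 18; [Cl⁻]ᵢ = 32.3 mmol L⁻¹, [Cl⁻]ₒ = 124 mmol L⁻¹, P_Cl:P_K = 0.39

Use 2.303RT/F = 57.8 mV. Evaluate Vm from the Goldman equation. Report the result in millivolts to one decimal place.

45.2 mV

Vm = 57.8 · log₁₀[(Σ P·[cation]ₒ + Σ P·[anion]ᵢ) / (Σ P·[cation]ᵢ + Σ P·[anion]ₒ)]
Numerator = 1×7.02 + 18×132 + 0.39×32.3 = 2396
Denominator = 1×98.4 + 18×13.8 + 0.39×124 = 395.2
Vm = 57.8 · log₁₀(6.0624) = 57.8 × (0.7826) = 45.24 mV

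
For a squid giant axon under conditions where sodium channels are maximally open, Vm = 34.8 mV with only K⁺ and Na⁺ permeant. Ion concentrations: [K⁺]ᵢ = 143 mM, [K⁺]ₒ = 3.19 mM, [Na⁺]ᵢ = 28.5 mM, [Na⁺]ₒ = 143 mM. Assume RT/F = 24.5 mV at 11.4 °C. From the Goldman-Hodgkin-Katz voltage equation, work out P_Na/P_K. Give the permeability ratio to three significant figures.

Let α = P_Na/P_K. GHK: Vm = 24.5·ln[(Kₒ + α·Naₒ)/(Kᵢ + α·Naᵢ)].
e^(Vm/24.5) = e^(34.8/24.5) = 4.1388
So 4.1388·(Kᵢ + α·Naᵢ) = Kₒ + α·Naₒ → α = (4.1388·143.0 − 3.19) / (143.0 − 4.1388·28.5)
α = (591.8 − 3.19) / (143.0 − 118) = 588.7/25.04 = 23.51

23.5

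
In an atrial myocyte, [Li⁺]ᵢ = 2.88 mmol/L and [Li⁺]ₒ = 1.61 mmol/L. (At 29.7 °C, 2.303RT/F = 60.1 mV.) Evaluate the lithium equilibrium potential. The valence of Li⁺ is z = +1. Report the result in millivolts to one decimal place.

E = (60.1/z) · log₁₀([Li⁺]_out/[Li⁺]_in) with z = +1.
= (60.1/1) · log₁₀(1.61/2.88) = 60.10 · log₁₀(0.559)
= 60.10 · (-0.2526) = -15.18 mV

-15.2 mV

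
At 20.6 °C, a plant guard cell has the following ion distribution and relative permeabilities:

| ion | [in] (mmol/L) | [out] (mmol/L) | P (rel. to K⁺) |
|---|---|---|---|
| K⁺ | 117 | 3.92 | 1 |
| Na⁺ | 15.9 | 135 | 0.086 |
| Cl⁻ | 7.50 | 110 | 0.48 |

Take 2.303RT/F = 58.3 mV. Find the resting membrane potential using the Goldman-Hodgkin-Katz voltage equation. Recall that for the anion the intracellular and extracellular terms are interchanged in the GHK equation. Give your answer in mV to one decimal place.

Vm = 58.3 · log₁₀[(Σ P·[cation]ₒ + Σ P·[anion]ᵢ) / (Σ P·[cation]ᵢ + Σ P·[anion]ₒ)]
Numerator = 1×3.92 + 0.086×135 + 0.48×7.50 = 19.13
Denominator = 1×117 + 0.086×15.9 + 0.48×110 = 171.2
Vm = 58.3 · log₁₀(0.11176) = 58.3 × (-0.9517) = -55.48 mV

-55.5 mV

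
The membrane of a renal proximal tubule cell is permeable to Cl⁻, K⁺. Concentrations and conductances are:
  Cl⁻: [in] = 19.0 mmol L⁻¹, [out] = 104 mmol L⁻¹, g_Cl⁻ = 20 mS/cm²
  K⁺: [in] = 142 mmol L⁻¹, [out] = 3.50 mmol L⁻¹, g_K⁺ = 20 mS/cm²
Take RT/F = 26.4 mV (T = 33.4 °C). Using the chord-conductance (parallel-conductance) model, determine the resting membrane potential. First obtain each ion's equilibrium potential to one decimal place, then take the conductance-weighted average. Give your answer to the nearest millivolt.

E_Cl⁻ = (26.4/-1)·ln(104/19.0) = -44.9 mV
E_K⁺ = (26.4/1)·ln(3.50/142) = -97.8 mV
Vm = (Σ gᵢEᵢ)/(Σ gᵢ) = (20·-44.9 + 20·-97.8) / (20 + 20)
= -2854.00 / 40 = -71.35 mV

-71 mV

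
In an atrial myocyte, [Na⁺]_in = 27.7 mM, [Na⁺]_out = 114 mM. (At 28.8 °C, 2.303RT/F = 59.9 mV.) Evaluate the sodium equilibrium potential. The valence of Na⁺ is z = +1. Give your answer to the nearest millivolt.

E = (59.9/z) · log₁₀([Na⁺]_out/[Na⁺]_in) with z = +1.
= (59.9/1) · log₁₀(114/27.7) = 59.90 · log₁₀(4.116)
= 59.90 · (0.6144) = 36.80 mV

37 mV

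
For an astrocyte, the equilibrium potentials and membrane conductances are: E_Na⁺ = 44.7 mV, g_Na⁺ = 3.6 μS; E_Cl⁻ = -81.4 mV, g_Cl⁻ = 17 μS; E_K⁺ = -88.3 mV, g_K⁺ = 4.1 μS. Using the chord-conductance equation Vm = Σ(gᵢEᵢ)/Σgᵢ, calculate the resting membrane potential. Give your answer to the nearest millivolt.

Σ gᵢEᵢ = 3.6·(44.7) + 17·(-81.4) + 4.1·(-88.3) = -1584.91
Σ gᵢ = 3.6 + 17 + 4.1 = 24.7
Vm = -1584.91 / 24.7 = -64.17 mV

-64 mV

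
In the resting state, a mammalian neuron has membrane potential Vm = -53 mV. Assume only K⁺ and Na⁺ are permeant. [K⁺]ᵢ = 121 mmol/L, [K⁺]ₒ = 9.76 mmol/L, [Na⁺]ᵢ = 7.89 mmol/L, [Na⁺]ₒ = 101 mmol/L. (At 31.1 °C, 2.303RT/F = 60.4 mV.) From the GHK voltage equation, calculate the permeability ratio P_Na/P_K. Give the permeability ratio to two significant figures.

0.063

Let α = P_Na/P_K. GHK: Vm = 60.4·log₁₀[(Kₒ + α·Naₒ)/(Kᵢ + α·Naᵢ)].
10^(Vm/60.4) = 10^(-53.0/60.4) = 0.13259
So 0.13259·(Kᵢ + α·Naᵢ) = Kₒ + α·Naₒ → α = (0.13259·121.0 − 9.76) / (101.0 − 0.13259·7.89)
α = (16.04 − 9.76) / (101.0 − 1.046) = 6.284/99.95 = 0.06287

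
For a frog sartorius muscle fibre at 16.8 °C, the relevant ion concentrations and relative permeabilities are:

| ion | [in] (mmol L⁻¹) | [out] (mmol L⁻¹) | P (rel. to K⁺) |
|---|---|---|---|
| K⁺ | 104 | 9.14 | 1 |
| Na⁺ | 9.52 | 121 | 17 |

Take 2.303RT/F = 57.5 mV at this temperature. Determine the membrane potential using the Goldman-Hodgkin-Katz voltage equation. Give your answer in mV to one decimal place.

51.2 mV

Vm = 57.5 · log₁₀[(Σ P·[cation]ₒ + Σ P·[anion]ᵢ) / (Σ P·[cation]ᵢ + Σ P·[anion]ₒ)]
Numerator = 1×9.14 + 17×121 = 2066
Denominator = 1×104 + 17×9.52 = 265.8
Vm = 57.5 · log₁₀(7.7721) = 57.5 × (0.8905) = 51.21 mV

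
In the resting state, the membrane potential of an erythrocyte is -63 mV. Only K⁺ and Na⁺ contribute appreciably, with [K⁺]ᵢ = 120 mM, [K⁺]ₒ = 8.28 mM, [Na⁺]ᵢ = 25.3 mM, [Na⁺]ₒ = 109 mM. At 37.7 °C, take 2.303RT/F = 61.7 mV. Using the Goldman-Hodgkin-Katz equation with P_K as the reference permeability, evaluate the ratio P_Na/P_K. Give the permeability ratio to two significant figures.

0.030

Let α = P_Na/P_K. GHK: Vm = 61.7·log₁₀[(Kₒ + α·Naₒ)/(Kᵢ + α·Naᵢ)].
10^(Vm/61.7) = 10^(-63.0/61.7) = 0.095264
So 0.095264·(Kᵢ + α·Naᵢ) = Kₒ + α·Naₒ → α = (0.095264·120.0 − 8.28) / (109.0 − 0.095264·25.3)
α = (11.43 − 8.28) / (109.0 − 2.41) = 3.152/106.6 = 0.02957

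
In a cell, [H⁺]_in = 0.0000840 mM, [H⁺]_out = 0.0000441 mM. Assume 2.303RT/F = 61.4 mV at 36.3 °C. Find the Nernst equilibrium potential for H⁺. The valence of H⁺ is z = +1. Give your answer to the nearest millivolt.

-17 mV

E = (61.4/z) · log₁₀([H⁺]_out/[H⁺]_in) with z = +1.
= (61.4/1) · log₁₀(0.0000441/0.0000840) = 61.40 · log₁₀(0.525)
= 61.40 · (-0.2798) = -17.18 mV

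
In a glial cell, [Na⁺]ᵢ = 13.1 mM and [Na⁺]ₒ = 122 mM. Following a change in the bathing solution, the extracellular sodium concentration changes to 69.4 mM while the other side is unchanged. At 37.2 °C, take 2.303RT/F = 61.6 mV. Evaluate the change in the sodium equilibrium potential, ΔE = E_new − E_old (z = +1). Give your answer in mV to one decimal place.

E_old = (61.6/1)·log₁₀(122/13.1) = 59.70 mV
E_new = (61.6/1)·log₁₀(69.4/13.1) = 44.60 mV
ΔE = 44.60 − (59.70) = -15.09 mV

-15.1 mV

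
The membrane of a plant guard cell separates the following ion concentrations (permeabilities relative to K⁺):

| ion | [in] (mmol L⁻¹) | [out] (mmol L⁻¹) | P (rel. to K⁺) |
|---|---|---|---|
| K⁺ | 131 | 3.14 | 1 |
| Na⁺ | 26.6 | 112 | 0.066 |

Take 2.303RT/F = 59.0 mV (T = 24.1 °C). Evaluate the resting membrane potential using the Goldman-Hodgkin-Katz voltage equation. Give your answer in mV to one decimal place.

Vm = 59.0 · log₁₀[(Σ P·[cation]ₒ + Σ P·[anion]ᵢ) / (Σ P·[cation]ᵢ + Σ P·[anion]ₒ)]
Numerator = 1×3.14 + 0.066×112 = 10.53
Denominator = 1×131 + 0.066×26.6 = 132.8
Vm = 59.0 · log₁₀(0.079334) = 59.0 × (-1.1005) = -64.93 mV

-64.9 mV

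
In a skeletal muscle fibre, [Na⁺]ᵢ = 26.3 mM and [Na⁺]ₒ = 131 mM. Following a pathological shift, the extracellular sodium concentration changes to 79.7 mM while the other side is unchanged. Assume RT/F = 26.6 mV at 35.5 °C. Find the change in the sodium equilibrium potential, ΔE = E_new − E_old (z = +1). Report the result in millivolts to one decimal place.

-13.2 mV

E_old = (26.6/1)·ln(131/26.3) = 42.71 mV
E_new = (26.6/1)·ln(79.7/26.3) = 29.49 mV
ΔE = 29.49 − (42.71) = -13.22 mV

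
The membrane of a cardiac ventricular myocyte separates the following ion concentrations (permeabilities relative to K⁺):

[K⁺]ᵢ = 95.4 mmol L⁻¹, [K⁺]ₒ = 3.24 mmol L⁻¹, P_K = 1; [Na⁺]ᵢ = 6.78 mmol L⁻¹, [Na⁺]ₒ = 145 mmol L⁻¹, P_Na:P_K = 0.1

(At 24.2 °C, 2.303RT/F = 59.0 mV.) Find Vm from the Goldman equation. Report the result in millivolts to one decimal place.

-43.3 mV

Vm = 59.0 · log₁₀[(Σ P·[cation]ₒ + Σ P·[anion]ᵢ) / (Σ P·[cation]ᵢ + Σ P·[anion]ₒ)]
Numerator = 1×3.24 + 0.1×145 = 17.74
Denominator = 1×95.4 + 0.1×6.78 = 96.08
Vm = 59.0 · log₁₀(0.18464) = 59.0 × (-0.7337) = -43.29 mV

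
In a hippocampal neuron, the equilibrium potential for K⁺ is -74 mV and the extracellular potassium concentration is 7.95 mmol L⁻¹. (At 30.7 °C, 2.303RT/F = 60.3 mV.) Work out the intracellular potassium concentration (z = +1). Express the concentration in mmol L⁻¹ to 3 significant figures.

Nernst: E = (60.3/1) · log₁₀([out]/[in]), so log₁₀([out]/[in]) = -74.0 × 1 / 60.3 = -1.2272.
[out]/[in] = 10^(-1.2272) = 0.05927.
[in] = 7.95 / 0.05927 = 134.1 mmol L⁻¹.

134 mmol L⁻¹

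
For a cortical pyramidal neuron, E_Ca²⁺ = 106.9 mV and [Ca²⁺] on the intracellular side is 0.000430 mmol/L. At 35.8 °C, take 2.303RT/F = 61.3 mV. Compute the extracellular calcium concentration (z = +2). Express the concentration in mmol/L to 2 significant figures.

Nernst: E = (61.3/2) · log₁₀([out]/[in]), so log₁₀([out]/[in]) = 106.9 × 2 / 61.3 = 3.4878.
[out]/[in] = 10^(3.4878) = 3074.
[out] = 3074 × 0.000430 = 1.322 mmol/L.

1.3 mmol/L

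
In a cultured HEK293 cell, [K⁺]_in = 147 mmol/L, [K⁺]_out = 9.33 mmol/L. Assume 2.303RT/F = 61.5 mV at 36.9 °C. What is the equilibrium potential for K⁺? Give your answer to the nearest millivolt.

-74 mV

E = (61.5/z) · log₁₀([K⁺]_out/[K⁺]_in) with z = +1.
= (61.5/1) · log₁₀(9.33/147) = 61.50 · log₁₀(0.06347)
= 61.50 · (-1.1974) = -73.64 mV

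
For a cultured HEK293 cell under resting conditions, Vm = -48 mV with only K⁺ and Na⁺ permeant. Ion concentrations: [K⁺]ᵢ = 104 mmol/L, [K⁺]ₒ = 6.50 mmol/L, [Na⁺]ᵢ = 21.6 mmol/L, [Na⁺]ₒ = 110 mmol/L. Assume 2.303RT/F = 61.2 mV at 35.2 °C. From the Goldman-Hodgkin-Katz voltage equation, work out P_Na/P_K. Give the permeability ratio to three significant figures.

Let α = P_Na/P_K. GHK: Vm = 61.2·log₁₀[(Kₒ + α·Naₒ)/(Kᵢ + α·Naᵢ)].
10^(Vm/61.2) = 10^(-48.0/61.2) = 0.16432
So 0.16432·(Kᵢ + α·Naᵢ) = Kₒ + α·Naₒ → α = (0.16432·104.0 − 6.5) / (110.0 − 0.16432·21.6)
α = (17.09 − 6.5) / (110.0 − 3.549) = 10.59/106.5 = 0.09947

0.0995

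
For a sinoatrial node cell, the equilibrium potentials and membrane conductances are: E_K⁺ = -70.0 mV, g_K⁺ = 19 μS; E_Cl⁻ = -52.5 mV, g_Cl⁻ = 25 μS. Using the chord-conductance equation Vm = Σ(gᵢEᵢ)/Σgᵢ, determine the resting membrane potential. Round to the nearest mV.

-60 mV

Σ gᵢEᵢ = 19·(-70.0) + 25·(-52.5) = -2642.50
Σ gᵢ = 19 + 25 = 44
Vm = -2642.50 / 44 = -60.06 mV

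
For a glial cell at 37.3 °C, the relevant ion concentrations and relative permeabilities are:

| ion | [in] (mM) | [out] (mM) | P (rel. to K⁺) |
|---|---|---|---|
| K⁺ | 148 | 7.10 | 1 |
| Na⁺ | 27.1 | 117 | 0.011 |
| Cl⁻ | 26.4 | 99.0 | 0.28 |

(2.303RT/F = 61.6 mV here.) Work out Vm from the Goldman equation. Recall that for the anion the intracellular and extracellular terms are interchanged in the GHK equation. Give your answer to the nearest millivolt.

Vm = 61.6 · log₁₀[(Σ P·[cation]ₒ + Σ P·[anion]ᵢ) / (Σ P·[cation]ᵢ + Σ P·[anion]ₒ)]
Numerator = 1×7.10 + 0.011×117 + 0.28×26.4 = 15.78
Denominator = 1×148 + 0.011×27.1 + 0.28×99.0 = 176
Vm = 61.6 · log₁₀(0.089644) = 61.6 × (-1.0475) = -64.52 mV

-65 mV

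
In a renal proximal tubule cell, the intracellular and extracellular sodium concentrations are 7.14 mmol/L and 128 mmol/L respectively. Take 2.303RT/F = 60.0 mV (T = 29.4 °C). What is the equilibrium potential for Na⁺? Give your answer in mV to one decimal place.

75.2 mV

E = (60.0/z) · log₁₀([Na⁺]_out/[Na⁺]_in) with z = +1.
= (60.0/1) · log₁₀(128/7.14) = 60.00 · log₁₀(17.93)
= 60.00 · (1.2535) = 75.21 mV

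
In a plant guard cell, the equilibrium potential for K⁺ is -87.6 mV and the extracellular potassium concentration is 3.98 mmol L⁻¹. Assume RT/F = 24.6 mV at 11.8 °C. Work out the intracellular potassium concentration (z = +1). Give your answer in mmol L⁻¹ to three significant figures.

140 mmol L⁻¹

Nernst: E = (24.6/1) · ln([out]/[in]), so ln([out]/[in]) = -87.6 × 1 / 24.6 = -3.5610.
[out]/[in] = e^(-3.5610) = 0.02841.
[in] = 3.98 / 0.02841 = 140.1 mmol L⁻¹.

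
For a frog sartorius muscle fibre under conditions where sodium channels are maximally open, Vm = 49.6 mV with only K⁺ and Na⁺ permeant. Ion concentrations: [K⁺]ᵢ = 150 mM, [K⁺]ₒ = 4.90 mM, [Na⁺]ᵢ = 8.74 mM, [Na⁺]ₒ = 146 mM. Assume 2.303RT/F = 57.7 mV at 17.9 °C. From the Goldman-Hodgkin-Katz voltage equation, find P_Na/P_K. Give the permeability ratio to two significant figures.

Let α = P_Na/P_K. GHK: Vm = 57.7·log₁₀[(Kₒ + α·Naₒ)/(Kᵢ + α·Naᵢ)].
10^(Vm/57.7) = 10^(49.6/57.7) = 7.238
So 7.238·(Kᵢ + α·Naᵢ) = Kₒ + α·Naₒ → α = (7.238·150.0 − 4.9) / (146.0 − 7.238·8.74)
α = (1086 − 4.9) / (146.0 − 63.26) = 1081/82.74 = 13.06

13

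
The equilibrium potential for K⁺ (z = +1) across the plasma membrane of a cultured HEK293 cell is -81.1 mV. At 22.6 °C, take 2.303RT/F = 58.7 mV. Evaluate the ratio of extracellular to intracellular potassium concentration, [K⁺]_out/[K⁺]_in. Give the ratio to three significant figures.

0.0415

log₁₀([out]/[in]) = E·z/(58.7) = -81.1 × 1 / 58.7 = -1.3816
[out]/[in] = 10^(-1.3816) = 0.04153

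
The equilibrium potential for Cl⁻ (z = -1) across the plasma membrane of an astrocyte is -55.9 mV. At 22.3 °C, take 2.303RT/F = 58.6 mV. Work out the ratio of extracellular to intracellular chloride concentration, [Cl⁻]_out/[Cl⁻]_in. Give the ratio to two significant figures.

9.0

log₁₀([out]/[in]) = E·z/(58.6) = -55.9 × -1 / 58.6 = 0.9539
[out]/[in] = 10^(0.9539) = 8.993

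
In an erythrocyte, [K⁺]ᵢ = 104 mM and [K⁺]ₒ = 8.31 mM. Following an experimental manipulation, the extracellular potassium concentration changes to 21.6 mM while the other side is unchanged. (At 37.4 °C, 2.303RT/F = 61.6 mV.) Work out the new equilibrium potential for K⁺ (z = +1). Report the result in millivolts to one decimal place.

-42.0 mV

After the shift: [K⁺]_out = 21.6, [K⁺]_in = 104 mM.
E_new = (61.6/1)·log₁₀(21.6/104) = 61.60 · (-0.6826) = -42.05 mV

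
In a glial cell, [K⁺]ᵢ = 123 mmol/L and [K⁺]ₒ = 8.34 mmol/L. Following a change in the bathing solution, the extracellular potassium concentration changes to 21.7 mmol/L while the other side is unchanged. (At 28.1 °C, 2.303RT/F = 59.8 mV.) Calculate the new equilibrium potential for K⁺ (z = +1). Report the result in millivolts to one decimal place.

-45.1 mV

After the shift: [K⁺]_out = 21.7, [K⁺]_in = 123 mmol/L.
E_new = (59.8/1)·log₁₀(21.7/123) = 59.80 · (-0.7534) = -45.06 mV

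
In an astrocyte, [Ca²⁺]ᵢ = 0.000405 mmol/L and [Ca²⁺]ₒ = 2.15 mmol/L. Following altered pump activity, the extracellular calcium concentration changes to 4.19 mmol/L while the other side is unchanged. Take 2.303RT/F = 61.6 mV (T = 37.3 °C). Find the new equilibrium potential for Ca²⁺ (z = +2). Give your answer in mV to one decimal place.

123.7 mV

After the shift: [Ca²⁺]_out = 4.19, [Ca²⁺]_in = 0.000405 mmol/L.
E_new = (61.6/2)·log₁₀(4.19/0.000405) = 30.80 · (4.0148) = 123.65 mV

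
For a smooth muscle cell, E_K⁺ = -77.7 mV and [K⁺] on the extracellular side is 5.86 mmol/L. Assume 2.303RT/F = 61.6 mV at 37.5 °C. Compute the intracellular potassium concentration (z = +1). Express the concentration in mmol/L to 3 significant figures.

107 mmol/L

Nernst: E = (61.6/1) · log₁₀([out]/[in]), so log₁₀([out]/[in]) = -77.7 × 1 / 61.6 = -1.2614.
[out]/[in] = 10^(-1.2614) = 0.05478.
[in] = 5.86 / 0.05478 = 107 mmol/L.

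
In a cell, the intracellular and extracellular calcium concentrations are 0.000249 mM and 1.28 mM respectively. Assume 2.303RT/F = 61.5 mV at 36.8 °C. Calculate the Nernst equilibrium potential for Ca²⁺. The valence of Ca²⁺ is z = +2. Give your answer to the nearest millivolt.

E = (61.5/z) · log₁₀([Ca²⁺]_out/[Ca²⁺]_in) with z = +2.
= (61.5/2) · log₁₀(1.28/0.000249) = 30.75 · log₁₀(5141)
= 30.75 · (3.7110) = 114.11 mV

114 mV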